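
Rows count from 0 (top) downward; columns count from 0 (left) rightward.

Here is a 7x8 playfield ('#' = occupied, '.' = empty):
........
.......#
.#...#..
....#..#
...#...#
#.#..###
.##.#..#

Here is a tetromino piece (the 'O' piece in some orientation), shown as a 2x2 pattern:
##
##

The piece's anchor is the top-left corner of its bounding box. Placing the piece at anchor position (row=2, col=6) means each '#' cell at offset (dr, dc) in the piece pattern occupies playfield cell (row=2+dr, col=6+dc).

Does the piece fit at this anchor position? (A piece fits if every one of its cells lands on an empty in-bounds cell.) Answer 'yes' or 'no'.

Check each piece cell at anchor (2, 6):
  offset (0,0) -> (2,6): empty -> OK
  offset (0,1) -> (2,7): empty -> OK
  offset (1,0) -> (3,6): empty -> OK
  offset (1,1) -> (3,7): occupied ('#') -> FAIL
All cells valid: no

Answer: no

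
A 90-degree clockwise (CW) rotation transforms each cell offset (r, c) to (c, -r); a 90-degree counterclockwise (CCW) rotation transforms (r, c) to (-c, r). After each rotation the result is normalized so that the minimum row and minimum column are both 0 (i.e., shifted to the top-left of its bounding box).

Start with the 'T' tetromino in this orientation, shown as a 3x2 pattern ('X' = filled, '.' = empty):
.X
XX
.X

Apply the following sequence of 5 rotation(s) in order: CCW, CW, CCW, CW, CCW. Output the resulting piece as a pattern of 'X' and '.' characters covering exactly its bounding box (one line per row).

Answer: XXX
.X.

Derivation:
Start:
.X
XX
.X
After rotation 1 (CCW):
XXX
.X.
After rotation 2 (CW):
.X
XX
.X
After rotation 3 (CCW):
XXX
.X.
After rotation 4 (CW):
.X
XX
.X
After rotation 5 (CCW):
XXX
.X.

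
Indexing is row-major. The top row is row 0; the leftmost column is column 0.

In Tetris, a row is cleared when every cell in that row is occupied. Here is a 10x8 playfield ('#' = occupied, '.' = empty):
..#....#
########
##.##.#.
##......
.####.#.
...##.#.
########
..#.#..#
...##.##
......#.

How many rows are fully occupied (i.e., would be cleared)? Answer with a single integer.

Check each row:
  row 0: 6 empty cells -> not full
  row 1: 0 empty cells -> FULL (clear)
  row 2: 3 empty cells -> not full
  row 3: 6 empty cells -> not full
  row 4: 3 empty cells -> not full
  row 5: 5 empty cells -> not full
  row 6: 0 empty cells -> FULL (clear)
  row 7: 5 empty cells -> not full
  row 8: 4 empty cells -> not full
  row 9: 7 empty cells -> not full
Total rows cleared: 2

Answer: 2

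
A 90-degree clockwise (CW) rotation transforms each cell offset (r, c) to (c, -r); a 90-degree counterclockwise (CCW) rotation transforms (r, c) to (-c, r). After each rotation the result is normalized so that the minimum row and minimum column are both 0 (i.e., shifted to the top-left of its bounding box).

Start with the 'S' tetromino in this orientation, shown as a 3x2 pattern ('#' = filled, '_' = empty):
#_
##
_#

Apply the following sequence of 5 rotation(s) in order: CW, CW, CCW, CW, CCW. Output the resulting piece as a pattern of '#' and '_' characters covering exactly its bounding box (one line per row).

Start:
#_
##
_#
After rotation 1 (CW):
_##
##_
After rotation 2 (CW):
#_
##
_#
After rotation 3 (CCW):
_##
##_
After rotation 4 (CW):
#_
##
_#
After rotation 5 (CCW):
_##
##_

Answer: _##
##_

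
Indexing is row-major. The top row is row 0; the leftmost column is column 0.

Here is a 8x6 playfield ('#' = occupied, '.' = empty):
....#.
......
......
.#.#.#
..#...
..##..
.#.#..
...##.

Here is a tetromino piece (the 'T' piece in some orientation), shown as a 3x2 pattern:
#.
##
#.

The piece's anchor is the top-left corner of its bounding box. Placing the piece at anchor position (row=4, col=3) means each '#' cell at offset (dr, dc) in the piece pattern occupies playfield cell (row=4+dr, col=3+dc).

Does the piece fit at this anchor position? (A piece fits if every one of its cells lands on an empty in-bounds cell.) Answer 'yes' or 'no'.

Check each piece cell at anchor (4, 3):
  offset (0,0) -> (4,3): empty -> OK
  offset (1,0) -> (5,3): occupied ('#') -> FAIL
  offset (1,1) -> (5,4): empty -> OK
  offset (2,0) -> (6,3): occupied ('#') -> FAIL
All cells valid: no

Answer: no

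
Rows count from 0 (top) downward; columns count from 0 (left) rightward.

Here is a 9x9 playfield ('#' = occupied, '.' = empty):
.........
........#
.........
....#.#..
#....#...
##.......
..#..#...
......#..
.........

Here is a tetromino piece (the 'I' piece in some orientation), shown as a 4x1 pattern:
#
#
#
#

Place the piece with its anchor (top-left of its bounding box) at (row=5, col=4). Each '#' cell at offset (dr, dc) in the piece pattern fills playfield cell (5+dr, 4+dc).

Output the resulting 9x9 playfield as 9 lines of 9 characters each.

Fill (5+0,4+0) = (5,4)
Fill (5+1,4+0) = (6,4)
Fill (5+2,4+0) = (7,4)
Fill (5+3,4+0) = (8,4)

Answer: .........
........#
.........
....#.#..
#....#...
##..#....
..#.##...
....#.#..
....#....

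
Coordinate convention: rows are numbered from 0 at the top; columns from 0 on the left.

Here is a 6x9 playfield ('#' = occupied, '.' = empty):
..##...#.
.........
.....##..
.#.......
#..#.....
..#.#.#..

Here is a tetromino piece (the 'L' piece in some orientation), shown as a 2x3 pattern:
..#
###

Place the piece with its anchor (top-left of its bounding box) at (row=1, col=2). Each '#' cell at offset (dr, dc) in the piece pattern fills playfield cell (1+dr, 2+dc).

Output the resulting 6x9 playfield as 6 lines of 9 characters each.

Fill (1+0,2+2) = (1,4)
Fill (1+1,2+0) = (2,2)
Fill (1+1,2+1) = (2,3)
Fill (1+1,2+2) = (2,4)

Answer: ..##...#.
....#....
..#####..
.#.......
#..#.....
..#.#.#..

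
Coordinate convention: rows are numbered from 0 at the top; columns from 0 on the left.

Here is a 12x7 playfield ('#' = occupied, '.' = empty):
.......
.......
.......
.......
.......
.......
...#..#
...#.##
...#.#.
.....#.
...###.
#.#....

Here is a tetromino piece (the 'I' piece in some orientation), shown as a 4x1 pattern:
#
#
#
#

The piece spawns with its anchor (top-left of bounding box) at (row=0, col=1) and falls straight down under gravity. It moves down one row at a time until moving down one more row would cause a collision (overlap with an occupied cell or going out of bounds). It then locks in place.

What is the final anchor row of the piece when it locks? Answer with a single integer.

Answer: 8

Derivation:
Spawn at (row=0, col=1). Try each row:
  row 0: fits
  row 1: fits
  row 2: fits
  row 3: fits
  row 4: fits
  row 5: fits
  row 6: fits
  row 7: fits
  row 8: fits
  row 9: blocked -> lock at row 8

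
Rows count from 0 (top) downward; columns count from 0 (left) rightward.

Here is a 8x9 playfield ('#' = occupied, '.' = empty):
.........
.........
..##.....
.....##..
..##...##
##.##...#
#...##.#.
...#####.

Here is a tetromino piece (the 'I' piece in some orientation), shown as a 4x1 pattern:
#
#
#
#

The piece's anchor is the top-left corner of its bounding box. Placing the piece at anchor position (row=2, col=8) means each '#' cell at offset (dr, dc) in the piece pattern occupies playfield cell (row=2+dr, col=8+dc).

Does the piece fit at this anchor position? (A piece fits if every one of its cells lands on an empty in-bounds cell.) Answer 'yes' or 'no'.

Check each piece cell at anchor (2, 8):
  offset (0,0) -> (2,8): empty -> OK
  offset (1,0) -> (3,8): empty -> OK
  offset (2,0) -> (4,8): occupied ('#') -> FAIL
  offset (3,0) -> (5,8): occupied ('#') -> FAIL
All cells valid: no

Answer: no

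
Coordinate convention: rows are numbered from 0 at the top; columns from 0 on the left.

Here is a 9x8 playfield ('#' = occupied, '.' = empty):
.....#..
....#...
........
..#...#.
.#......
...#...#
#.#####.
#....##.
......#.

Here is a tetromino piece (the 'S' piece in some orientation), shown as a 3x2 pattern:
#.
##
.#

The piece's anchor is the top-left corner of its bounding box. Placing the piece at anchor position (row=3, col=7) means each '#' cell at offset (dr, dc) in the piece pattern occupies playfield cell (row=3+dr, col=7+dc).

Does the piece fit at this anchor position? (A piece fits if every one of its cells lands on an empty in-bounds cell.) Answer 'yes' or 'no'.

Check each piece cell at anchor (3, 7):
  offset (0,0) -> (3,7): empty -> OK
  offset (1,0) -> (4,7): empty -> OK
  offset (1,1) -> (4,8): out of bounds -> FAIL
  offset (2,1) -> (5,8): out of bounds -> FAIL
All cells valid: no

Answer: no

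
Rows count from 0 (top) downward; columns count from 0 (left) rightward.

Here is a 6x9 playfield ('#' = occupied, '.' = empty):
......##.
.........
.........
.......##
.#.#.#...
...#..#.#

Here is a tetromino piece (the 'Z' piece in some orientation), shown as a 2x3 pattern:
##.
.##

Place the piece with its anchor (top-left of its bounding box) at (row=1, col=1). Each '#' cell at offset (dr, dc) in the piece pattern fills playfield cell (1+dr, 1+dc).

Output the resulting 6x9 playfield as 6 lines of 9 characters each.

Fill (1+0,1+0) = (1,1)
Fill (1+0,1+1) = (1,2)
Fill (1+1,1+1) = (2,2)
Fill (1+1,1+2) = (2,3)

Answer: ......##.
.##......
..##.....
.......##
.#.#.#...
...#..#.#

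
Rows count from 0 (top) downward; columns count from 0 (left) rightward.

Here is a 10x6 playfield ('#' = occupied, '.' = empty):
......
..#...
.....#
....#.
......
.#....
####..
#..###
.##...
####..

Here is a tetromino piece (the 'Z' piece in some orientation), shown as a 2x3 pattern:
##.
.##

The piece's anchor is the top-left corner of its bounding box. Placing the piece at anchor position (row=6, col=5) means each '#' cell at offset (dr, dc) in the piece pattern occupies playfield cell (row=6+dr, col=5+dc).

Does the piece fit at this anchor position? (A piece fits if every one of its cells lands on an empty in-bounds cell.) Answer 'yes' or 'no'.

Answer: no

Derivation:
Check each piece cell at anchor (6, 5):
  offset (0,0) -> (6,5): empty -> OK
  offset (0,1) -> (6,6): out of bounds -> FAIL
  offset (1,1) -> (7,6): out of bounds -> FAIL
  offset (1,2) -> (7,7): out of bounds -> FAIL
All cells valid: no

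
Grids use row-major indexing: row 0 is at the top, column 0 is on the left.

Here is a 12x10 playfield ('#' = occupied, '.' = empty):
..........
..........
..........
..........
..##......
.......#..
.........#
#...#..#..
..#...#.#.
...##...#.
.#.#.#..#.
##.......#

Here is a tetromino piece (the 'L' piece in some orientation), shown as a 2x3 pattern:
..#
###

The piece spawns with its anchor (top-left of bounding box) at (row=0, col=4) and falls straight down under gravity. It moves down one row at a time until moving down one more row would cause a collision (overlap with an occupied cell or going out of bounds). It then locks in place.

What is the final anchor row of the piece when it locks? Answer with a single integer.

Spawn at (row=0, col=4). Try each row:
  row 0: fits
  row 1: fits
  row 2: fits
  row 3: fits
  row 4: fits
  row 5: fits
  row 6: blocked -> lock at row 5

Answer: 5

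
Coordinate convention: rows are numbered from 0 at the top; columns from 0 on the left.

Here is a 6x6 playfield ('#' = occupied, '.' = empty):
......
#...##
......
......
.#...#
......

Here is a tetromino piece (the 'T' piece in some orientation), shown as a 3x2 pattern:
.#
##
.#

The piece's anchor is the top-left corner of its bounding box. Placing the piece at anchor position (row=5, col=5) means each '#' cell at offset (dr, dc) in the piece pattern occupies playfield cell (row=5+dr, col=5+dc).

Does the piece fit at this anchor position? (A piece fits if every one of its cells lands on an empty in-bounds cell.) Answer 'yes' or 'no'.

Check each piece cell at anchor (5, 5):
  offset (0,1) -> (5,6): out of bounds -> FAIL
  offset (1,0) -> (6,5): out of bounds -> FAIL
  offset (1,1) -> (6,6): out of bounds -> FAIL
  offset (2,1) -> (7,6): out of bounds -> FAIL
All cells valid: no

Answer: no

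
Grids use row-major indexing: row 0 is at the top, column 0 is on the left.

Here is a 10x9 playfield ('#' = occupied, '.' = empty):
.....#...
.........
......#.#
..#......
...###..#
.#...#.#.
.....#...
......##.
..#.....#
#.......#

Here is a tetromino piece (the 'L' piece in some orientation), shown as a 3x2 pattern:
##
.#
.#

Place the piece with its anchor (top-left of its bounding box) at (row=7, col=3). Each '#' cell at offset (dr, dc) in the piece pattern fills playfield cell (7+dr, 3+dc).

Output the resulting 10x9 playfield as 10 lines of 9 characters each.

Answer: .....#...
.........
......#.#
..#......
...###..#
.#...#.#.
.....#...
...##.##.
..#.#...#
#...#...#

Derivation:
Fill (7+0,3+0) = (7,3)
Fill (7+0,3+1) = (7,4)
Fill (7+1,3+1) = (8,4)
Fill (7+2,3+1) = (9,4)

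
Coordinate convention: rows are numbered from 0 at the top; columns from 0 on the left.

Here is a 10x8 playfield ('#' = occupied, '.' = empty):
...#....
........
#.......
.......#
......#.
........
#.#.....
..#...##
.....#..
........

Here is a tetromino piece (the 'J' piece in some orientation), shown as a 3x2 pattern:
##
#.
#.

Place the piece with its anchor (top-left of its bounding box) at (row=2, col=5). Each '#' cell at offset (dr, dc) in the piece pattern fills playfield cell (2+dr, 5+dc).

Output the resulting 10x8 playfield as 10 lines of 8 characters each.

Answer: ...#....
........
#....##.
.....#.#
.....##.
........
#.#.....
..#...##
.....#..
........

Derivation:
Fill (2+0,5+0) = (2,5)
Fill (2+0,5+1) = (2,6)
Fill (2+1,5+0) = (3,5)
Fill (2+2,5+0) = (4,5)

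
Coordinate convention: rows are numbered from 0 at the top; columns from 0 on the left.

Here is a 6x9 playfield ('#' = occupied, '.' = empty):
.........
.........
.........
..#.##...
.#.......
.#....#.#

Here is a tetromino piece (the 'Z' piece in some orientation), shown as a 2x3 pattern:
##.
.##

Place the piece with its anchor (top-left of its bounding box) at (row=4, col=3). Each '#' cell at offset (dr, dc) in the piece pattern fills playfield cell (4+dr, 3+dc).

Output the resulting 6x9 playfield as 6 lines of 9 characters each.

Fill (4+0,3+0) = (4,3)
Fill (4+0,3+1) = (4,4)
Fill (4+1,3+1) = (5,4)
Fill (4+1,3+2) = (5,5)

Answer: .........
.........
.........
..#.##...
.#.##....
.#..###.#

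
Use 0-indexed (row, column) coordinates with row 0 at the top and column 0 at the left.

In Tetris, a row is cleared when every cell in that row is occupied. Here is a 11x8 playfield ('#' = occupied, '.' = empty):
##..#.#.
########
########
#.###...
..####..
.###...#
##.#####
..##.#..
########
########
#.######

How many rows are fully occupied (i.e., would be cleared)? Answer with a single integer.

Check each row:
  row 0: 4 empty cells -> not full
  row 1: 0 empty cells -> FULL (clear)
  row 2: 0 empty cells -> FULL (clear)
  row 3: 4 empty cells -> not full
  row 4: 4 empty cells -> not full
  row 5: 4 empty cells -> not full
  row 6: 1 empty cell -> not full
  row 7: 5 empty cells -> not full
  row 8: 0 empty cells -> FULL (clear)
  row 9: 0 empty cells -> FULL (clear)
  row 10: 1 empty cell -> not full
Total rows cleared: 4

Answer: 4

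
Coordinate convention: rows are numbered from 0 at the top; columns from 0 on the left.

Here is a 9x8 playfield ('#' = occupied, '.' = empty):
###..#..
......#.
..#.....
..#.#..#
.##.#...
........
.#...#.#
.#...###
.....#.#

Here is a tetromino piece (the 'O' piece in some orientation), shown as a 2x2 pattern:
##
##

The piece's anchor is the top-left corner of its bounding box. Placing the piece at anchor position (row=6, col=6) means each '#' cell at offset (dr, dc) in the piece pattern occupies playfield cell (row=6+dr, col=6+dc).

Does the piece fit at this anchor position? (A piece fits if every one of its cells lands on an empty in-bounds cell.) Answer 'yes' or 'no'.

Answer: no

Derivation:
Check each piece cell at anchor (6, 6):
  offset (0,0) -> (6,6): empty -> OK
  offset (0,1) -> (6,7): occupied ('#') -> FAIL
  offset (1,0) -> (7,6): occupied ('#') -> FAIL
  offset (1,1) -> (7,7): occupied ('#') -> FAIL
All cells valid: no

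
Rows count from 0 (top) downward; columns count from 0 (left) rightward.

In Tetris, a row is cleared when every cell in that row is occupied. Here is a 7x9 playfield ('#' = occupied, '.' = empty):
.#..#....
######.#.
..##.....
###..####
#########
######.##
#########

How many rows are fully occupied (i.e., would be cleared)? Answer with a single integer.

Check each row:
  row 0: 7 empty cells -> not full
  row 1: 2 empty cells -> not full
  row 2: 7 empty cells -> not full
  row 3: 2 empty cells -> not full
  row 4: 0 empty cells -> FULL (clear)
  row 5: 1 empty cell -> not full
  row 6: 0 empty cells -> FULL (clear)
Total rows cleared: 2

Answer: 2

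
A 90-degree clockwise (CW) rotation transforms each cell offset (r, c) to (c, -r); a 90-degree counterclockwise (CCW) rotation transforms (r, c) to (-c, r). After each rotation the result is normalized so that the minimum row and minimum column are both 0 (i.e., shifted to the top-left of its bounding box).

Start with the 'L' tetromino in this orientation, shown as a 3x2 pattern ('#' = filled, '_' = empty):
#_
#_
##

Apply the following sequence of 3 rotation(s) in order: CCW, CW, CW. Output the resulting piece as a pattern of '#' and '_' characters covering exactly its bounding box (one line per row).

Answer: ###
#__

Derivation:
Start:
#_
#_
##
After rotation 1 (CCW):
__#
###
After rotation 2 (CW):
#_
#_
##
After rotation 3 (CW):
###
#__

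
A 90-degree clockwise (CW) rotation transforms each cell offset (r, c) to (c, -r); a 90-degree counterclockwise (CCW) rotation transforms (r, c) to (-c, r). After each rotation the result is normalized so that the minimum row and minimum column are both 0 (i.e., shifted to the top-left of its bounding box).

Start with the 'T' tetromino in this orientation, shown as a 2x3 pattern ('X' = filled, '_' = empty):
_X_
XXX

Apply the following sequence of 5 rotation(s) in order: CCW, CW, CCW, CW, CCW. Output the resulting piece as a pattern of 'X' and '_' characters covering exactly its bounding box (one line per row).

Start:
_X_
XXX
After rotation 1 (CCW):
_X
XX
_X
After rotation 2 (CW):
_X_
XXX
After rotation 3 (CCW):
_X
XX
_X
After rotation 4 (CW):
_X_
XXX
After rotation 5 (CCW):
_X
XX
_X

Answer: _X
XX
_X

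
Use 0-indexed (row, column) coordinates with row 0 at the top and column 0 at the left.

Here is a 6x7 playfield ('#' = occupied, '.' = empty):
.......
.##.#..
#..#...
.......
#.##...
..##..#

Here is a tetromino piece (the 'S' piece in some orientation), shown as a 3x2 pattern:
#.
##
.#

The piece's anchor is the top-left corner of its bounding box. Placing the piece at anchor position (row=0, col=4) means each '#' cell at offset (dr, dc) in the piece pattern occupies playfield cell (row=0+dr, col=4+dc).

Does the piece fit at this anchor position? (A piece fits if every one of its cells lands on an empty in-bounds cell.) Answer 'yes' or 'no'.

Check each piece cell at anchor (0, 4):
  offset (0,0) -> (0,4): empty -> OK
  offset (1,0) -> (1,4): occupied ('#') -> FAIL
  offset (1,1) -> (1,5): empty -> OK
  offset (2,1) -> (2,5): empty -> OK
All cells valid: no

Answer: no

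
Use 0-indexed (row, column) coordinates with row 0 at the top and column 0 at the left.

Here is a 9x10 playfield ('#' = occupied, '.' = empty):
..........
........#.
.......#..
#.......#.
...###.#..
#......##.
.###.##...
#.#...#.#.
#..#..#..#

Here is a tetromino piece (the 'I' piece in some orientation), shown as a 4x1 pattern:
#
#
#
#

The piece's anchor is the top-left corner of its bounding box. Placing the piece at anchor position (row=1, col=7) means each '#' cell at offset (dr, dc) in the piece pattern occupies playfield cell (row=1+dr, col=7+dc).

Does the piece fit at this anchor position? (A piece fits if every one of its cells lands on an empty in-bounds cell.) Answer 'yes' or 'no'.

Answer: no

Derivation:
Check each piece cell at anchor (1, 7):
  offset (0,0) -> (1,7): empty -> OK
  offset (1,0) -> (2,7): occupied ('#') -> FAIL
  offset (2,0) -> (3,7): empty -> OK
  offset (3,0) -> (4,7): occupied ('#') -> FAIL
All cells valid: no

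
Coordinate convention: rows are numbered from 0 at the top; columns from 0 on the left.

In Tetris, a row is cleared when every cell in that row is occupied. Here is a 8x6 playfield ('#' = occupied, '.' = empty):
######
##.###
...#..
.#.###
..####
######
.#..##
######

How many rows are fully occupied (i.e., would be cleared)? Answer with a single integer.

Check each row:
  row 0: 0 empty cells -> FULL (clear)
  row 1: 1 empty cell -> not full
  row 2: 5 empty cells -> not full
  row 3: 2 empty cells -> not full
  row 4: 2 empty cells -> not full
  row 5: 0 empty cells -> FULL (clear)
  row 6: 3 empty cells -> not full
  row 7: 0 empty cells -> FULL (clear)
Total rows cleared: 3

Answer: 3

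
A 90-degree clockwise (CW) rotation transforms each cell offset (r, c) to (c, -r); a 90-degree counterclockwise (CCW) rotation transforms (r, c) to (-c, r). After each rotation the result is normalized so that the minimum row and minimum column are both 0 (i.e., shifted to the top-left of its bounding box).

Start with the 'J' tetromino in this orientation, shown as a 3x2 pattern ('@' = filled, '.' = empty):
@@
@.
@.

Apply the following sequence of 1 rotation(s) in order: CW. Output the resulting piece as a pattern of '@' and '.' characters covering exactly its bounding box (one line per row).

Start:
@@
@.
@.
After rotation 1 (CW):
@@@
..@

Answer: @@@
..@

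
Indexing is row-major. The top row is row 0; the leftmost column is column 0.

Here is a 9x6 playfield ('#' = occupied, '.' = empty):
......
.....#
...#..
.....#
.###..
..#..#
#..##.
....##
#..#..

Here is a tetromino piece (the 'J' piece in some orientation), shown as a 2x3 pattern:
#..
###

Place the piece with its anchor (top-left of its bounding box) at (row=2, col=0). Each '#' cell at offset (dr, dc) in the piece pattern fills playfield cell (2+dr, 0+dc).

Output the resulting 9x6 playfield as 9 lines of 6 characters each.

Fill (2+0,0+0) = (2,0)
Fill (2+1,0+0) = (3,0)
Fill (2+1,0+1) = (3,1)
Fill (2+1,0+2) = (3,2)

Answer: ......
.....#
#..#..
###..#
.###..
..#..#
#..##.
....##
#..#..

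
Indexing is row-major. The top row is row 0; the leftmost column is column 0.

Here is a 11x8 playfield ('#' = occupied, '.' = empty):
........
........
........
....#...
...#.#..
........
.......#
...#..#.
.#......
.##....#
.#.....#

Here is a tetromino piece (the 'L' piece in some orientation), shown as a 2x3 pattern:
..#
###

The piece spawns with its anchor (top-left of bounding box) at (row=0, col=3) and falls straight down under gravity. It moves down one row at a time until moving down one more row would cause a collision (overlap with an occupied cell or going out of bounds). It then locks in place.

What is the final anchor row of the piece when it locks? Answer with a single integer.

Spawn at (row=0, col=3). Try each row:
  row 0: fits
  row 1: fits
  row 2: blocked -> lock at row 1

Answer: 1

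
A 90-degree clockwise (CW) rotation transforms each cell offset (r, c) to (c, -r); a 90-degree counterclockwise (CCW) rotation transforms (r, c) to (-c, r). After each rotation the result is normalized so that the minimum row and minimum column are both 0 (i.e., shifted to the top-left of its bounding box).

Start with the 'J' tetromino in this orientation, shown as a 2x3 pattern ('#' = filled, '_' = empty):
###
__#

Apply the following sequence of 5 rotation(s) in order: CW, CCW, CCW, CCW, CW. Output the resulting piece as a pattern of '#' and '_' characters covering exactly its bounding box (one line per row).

Start:
###
__#
After rotation 1 (CW):
_#
_#
##
After rotation 2 (CCW):
###
__#
After rotation 3 (CCW):
##
#_
#_
After rotation 4 (CCW):
#__
###
After rotation 5 (CW):
##
#_
#_

Answer: ##
#_
#_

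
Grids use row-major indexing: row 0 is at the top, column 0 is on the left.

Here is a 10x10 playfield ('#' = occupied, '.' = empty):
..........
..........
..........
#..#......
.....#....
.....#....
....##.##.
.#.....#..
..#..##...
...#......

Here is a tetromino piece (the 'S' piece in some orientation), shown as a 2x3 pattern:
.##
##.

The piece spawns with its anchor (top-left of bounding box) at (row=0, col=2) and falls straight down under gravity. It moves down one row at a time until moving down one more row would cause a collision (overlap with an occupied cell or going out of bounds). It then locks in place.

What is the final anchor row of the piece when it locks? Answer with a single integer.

Spawn at (row=0, col=2). Try each row:
  row 0: fits
  row 1: fits
  row 2: blocked -> lock at row 1

Answer: 1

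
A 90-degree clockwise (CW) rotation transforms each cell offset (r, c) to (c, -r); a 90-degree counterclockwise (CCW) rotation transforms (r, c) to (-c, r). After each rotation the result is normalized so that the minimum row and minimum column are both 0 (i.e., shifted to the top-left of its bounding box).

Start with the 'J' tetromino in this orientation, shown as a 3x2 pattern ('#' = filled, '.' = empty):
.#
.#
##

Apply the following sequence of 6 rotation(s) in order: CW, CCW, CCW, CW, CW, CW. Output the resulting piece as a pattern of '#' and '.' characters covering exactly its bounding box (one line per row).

Answer: ##
#.
#.

Derivation:
Start:
.#
.#
##
After rotation 1 (CW):
#..
###
After rotation 2 (CCW):
.#
.#
##
After rotation 3 (CCW):
###
..#
After rotation 4 (CW):
.#
.#
##
After rotation 5 (CW):
#..
###
After rotation 6 (CW):
##
#.
#.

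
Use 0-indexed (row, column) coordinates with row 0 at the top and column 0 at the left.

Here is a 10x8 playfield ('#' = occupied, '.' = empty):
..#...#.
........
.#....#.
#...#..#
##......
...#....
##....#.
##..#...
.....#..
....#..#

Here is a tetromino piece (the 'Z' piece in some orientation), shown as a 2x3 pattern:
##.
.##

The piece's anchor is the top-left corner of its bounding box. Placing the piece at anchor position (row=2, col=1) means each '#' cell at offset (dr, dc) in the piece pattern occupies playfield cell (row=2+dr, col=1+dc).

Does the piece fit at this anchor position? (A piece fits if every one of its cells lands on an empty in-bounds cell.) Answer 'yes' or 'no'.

Check each piece cell at anchor (2, 1):
  offset (0,0) -> (2,1): occupied ('#') -> FAIL
  offset (0,1) -> (2,2): empty -> OK
  offset (1,1) -> (3,2): empty -> OK
  offset (1,2) -> (3,3): empty -> OK
All cells valid: no

Answer: no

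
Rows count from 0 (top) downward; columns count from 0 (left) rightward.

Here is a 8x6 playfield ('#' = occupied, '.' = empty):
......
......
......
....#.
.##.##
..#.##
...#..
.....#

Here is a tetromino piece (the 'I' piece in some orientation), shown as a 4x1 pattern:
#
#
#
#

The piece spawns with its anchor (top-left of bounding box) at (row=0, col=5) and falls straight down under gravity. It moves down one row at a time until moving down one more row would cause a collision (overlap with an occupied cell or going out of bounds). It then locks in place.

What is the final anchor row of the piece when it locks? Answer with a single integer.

Spawn at (row=0, col=5). Try each row:
  row 0: fits
  row 1: blocked -> lock at row 0

Answer: 0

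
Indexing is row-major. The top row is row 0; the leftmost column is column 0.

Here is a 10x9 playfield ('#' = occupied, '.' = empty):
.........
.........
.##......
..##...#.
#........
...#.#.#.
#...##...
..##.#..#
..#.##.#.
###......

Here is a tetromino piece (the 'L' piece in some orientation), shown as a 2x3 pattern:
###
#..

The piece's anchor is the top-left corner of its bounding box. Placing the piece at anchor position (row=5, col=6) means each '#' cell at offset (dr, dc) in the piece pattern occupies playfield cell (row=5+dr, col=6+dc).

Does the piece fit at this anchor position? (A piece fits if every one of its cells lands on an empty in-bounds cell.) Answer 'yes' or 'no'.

Answer: no

Derivation:
Check each piece cell at anchor (5, 6):
  offset (0,0) -> (5,6): empty -> OK
  offset (0,1) -> (5,7): occupied ('#') -> FAIL
  offset (0,2) -> (5,8): empty -> OK
  offset (1,0) -> (6,6): empty -> OK
All cells valid: no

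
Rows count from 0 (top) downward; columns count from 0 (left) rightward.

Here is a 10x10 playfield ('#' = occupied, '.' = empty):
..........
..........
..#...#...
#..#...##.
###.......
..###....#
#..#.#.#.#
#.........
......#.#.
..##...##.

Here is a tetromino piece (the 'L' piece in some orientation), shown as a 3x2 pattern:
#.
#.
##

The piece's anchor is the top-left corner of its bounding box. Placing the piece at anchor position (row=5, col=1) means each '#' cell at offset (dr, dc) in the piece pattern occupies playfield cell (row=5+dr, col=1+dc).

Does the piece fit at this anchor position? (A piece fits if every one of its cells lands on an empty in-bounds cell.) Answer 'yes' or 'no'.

Answer: yes

Derivation:
Check each piece cell at anchor (5, 1):
  offset (0,0) -> (5,1): empty -> OK
  offset (1,0) -> (6,1): empty -> OK
  offset (2,0) -> (7,1): empty -> OK
  offset (2,1) -> (7,2): empty -> OK
All cells valid: yes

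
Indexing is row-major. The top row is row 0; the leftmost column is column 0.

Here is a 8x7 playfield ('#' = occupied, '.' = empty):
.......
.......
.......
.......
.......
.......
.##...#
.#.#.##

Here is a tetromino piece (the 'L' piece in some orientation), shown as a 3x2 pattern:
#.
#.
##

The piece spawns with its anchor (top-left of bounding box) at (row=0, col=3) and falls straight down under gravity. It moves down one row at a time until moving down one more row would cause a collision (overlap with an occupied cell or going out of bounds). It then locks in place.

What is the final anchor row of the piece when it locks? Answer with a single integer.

Answer: 4

Derivation:
Spawn at (row=0, col=3). Try each row:
  row 0: fits
  row 1: fits
  row 2: fits
  row 3: fits
  row 4: fits
  row 5: blocked -> lock at row 4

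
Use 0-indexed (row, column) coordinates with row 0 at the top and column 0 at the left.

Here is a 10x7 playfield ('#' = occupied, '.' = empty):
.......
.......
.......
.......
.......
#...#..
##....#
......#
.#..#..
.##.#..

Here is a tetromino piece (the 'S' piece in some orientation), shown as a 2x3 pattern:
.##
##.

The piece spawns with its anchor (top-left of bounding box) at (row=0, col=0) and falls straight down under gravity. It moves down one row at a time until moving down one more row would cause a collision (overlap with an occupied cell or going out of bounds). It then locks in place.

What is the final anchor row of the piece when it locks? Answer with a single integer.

Spawn at (row=0, col=0). Try each row:
  row 0: fits
  row 1: fits
  row 2: fits
  row 3: fits
  row 4: blocked -> lock at row 3

Answer: 3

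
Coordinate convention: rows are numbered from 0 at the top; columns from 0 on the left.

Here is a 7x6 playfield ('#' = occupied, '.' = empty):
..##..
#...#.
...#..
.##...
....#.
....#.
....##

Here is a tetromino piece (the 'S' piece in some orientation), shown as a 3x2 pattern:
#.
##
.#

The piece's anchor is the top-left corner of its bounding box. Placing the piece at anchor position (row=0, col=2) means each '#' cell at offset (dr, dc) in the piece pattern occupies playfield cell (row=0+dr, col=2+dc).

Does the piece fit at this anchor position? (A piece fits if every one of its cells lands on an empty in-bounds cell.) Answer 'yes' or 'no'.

Check each piece cell at anchor (0, 2):
  offset (0,0) -> (0,2): occupied ('#') -> FAIL
  offset (1,0) -> (1,2): empty -> OK
  offset (1,1) -> (1,3): empty -> OK
  offset (2,1) -> (2,3): occupied ('#') -> FAIL
All cells valid: no

Answer: no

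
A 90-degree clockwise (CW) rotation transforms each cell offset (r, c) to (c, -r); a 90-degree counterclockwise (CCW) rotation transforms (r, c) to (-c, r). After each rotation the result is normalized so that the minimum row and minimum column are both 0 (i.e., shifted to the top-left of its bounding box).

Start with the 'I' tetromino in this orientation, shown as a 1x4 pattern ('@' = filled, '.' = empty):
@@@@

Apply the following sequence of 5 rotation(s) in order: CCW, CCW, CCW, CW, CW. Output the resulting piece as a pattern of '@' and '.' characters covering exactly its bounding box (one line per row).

Answer: @
@
@
@

Derivation:
Start:
@@@@
After rotation 1 (CCW):
@
@
@
@
After rotation 2 (CCW):
@@@@
After rotation 3 (CCW):
@
@
@
@
After rotation 4 (CW):
@@@@
After rotation 5 (CW):
@
@
@
@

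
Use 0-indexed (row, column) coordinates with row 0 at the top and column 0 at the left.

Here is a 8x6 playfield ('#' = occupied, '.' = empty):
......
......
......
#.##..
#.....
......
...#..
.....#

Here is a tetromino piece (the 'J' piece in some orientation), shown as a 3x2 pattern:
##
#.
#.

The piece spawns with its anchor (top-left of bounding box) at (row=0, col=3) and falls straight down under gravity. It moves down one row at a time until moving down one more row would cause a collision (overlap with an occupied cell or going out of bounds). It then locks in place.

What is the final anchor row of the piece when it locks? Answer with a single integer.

Spawn at (row=0, col=3). Try each row:
  row 0: fits
  row 1: blocked -> lock at row 0

Answer: 0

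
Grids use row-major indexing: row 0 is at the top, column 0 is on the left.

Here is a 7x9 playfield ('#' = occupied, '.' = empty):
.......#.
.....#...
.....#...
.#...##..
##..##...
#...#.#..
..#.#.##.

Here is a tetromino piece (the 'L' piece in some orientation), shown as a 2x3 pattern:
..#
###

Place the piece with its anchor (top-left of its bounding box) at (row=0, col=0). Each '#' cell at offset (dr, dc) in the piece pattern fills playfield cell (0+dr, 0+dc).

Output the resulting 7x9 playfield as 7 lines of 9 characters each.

Answer: ..#....#.
###..#...
.....#...
.#...##..
##..##...
#...#.#..
..#.#.##.

Derivation:
Fill (0+0,0+2) = (0,2)
Fill (0+1,0+0) = (1,0)
Fill (0+1,0+1) = (1,1)
Fill (0+1,0+2) = (1,2)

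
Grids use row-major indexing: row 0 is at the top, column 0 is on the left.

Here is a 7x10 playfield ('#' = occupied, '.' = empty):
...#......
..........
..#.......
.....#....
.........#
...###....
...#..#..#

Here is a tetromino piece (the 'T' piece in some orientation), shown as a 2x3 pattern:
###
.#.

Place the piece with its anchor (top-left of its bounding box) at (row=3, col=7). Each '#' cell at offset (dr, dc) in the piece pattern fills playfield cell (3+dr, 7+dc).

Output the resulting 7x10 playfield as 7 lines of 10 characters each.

Answer: ...#......
..........
..#.......
.....#.###
........##
...###....
...#..#..#

Derivation:
Fill (3+0,7+0) = (3,7)
Fill (3+0,7+1) = (3,8)
Fill (3+0,7+2) = (3,9)
Fill (3+1,7+1) = (4,8)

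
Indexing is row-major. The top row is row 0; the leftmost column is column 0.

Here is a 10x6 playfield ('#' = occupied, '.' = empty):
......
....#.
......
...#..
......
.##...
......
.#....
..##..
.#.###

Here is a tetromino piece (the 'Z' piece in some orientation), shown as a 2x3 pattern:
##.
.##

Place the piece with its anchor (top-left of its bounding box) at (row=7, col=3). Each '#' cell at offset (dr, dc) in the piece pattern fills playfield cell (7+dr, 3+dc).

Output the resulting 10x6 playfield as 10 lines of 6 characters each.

Fill (7+0,3+0) = (7,3)
Fill (7+0,3+1) = (7,4)
Fill (7+1,3+1) = (8,4)
Fill (7+1,3+2) = (8,5)

Answer: ......
....#.
......
...#..
......
.##...
......
.#.##.
..####
.#.###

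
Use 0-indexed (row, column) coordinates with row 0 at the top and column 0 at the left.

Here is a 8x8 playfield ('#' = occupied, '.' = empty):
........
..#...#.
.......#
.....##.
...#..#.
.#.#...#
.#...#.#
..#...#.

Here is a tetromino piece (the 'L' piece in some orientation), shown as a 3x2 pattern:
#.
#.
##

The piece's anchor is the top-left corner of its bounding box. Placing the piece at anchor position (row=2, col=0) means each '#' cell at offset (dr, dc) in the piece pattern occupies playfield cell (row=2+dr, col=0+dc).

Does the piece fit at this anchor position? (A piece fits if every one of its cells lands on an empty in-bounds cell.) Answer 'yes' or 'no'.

Check each piece cell at anchor (2, 0):
  offset (0,0) -> (2,0): empty -> OK
  offset (1,0) -> (3,0): empty -> OK
  offset (2,0) -> (4,0): empty -> OK
  offset (2,1) -> (4,1): empty -> OK
All cells valid: yes

Answer: yes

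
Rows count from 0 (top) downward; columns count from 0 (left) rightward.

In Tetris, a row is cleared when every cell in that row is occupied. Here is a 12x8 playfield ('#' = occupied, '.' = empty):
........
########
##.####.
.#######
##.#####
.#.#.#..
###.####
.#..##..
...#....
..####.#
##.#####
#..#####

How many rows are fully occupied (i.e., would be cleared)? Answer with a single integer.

Check each row:
  row 0: 8 empty cells -> not full
  row 1: 0 empty cells -> FULL (clear)
  row 2: 2 empty cells -> not full
  row 3: 1 empty cell -> not full
  row 4: 1 empty cell -> not full
  row 5: 5 empty cells -> not full
  row 6: 1 empty cell -> not full
  row 7: 5 empty cells -> not full
  row 8: 7 empty cells -> not full
  row 9: 3 empty cells -> not full
  row 10: 1 empty cell -> not full
  row 11: 2 empty cells -> not full
Total rows cleared: 1

Answer: 1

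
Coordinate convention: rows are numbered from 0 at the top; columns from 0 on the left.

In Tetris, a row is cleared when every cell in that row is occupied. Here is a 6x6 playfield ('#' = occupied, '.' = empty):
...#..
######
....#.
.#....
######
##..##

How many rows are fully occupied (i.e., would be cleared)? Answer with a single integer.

Answer: 2

Derivation:
Check each row:
  row 0: 5 empty cells -> not full
  row 1: 0 empty cells -> FULL (clear)
  row 2: 5 empty cells -> not full
  row 3: 5 empty cells -> not full
  row 4: 0 empty cells -> FULL (clear)
  row 5: 2 empty cells -> not full
Total rows cleared: 2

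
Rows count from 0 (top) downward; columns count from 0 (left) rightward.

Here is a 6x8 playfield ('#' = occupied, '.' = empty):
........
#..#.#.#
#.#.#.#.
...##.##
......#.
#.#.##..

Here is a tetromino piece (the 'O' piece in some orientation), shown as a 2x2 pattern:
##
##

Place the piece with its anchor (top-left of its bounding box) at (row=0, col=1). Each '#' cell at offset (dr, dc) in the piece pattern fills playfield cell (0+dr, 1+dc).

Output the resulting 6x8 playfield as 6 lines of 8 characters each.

Answer: .##.....
####.#.#
#.#.#.#.
...##.##
......#.
#.#.##..

Derivation:
Fill (0+0,1+0) = (0,1)
Fill (0+0,1+1) = (0,2)
Fill (0+1,1+0) = (1,1)
Fill (0+1,1+1) = (1,2)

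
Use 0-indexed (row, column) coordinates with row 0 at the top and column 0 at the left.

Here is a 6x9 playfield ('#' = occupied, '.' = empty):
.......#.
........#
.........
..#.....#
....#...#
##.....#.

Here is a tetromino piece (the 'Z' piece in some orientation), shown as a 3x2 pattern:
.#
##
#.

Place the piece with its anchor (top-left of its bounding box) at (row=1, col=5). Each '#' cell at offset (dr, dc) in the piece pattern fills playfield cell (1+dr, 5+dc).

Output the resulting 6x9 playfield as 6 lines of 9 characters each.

Answer: .......#.
......#.#
.....##..
..#..#..#
....#...#
##.....#.

Derivation:
Fill (1+0,5+1) = (1,6)
Fill (1+1,5+0) = (2,5)
Fill (1+1,5+1) = (2,6)
Fill (1+2,5+0) = (3,5)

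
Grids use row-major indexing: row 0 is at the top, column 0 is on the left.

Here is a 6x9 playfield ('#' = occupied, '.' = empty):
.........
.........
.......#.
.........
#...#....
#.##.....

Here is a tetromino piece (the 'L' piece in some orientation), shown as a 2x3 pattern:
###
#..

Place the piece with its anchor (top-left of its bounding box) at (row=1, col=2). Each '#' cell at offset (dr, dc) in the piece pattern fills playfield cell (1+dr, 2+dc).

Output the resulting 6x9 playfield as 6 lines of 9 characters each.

Answer: .........
..###....
..#....#.
.........
#...#....
#.##.....

Derivation:
Fill (1+0,2+0) = (1,2)
Fill (1+0,2+1) = (1,3)
Fill (1+0,2+2) = (1,4)
Fill (1+1,2+0) = (2,2)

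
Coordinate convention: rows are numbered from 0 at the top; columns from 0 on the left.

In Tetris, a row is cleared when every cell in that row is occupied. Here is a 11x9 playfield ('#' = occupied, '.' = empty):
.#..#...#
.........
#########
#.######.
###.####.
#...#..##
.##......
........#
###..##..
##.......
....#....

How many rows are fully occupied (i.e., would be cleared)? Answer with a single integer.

Check each row:
  row 0: 6 empty cells -> not full
  row 1: 9 empty cells -> not full
  row 2: 0 empty cells -> FULL (clear)
  row 3: 2 empty cells -> not full
  row 4: 2 empty cells -> not full
  row 5: 5 empty cells -> not full
  row 6: 7 empty cells -> not full
  row 7: 8 empty cells -> not full
  row 8: 4 empty cells -> not full
  row 9: 7 empty cells -> not full
  row 10: 8 empty cells -> not full
Total rows cleared: 1

Answer: 1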